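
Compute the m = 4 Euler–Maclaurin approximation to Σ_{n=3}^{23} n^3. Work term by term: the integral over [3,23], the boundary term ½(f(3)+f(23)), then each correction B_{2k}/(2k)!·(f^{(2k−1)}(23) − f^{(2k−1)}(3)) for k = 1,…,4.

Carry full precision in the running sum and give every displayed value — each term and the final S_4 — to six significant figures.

The integral term ∫_3^23 x^3 dx = 69940.0.
Endpoint term: (f(3) + f(23))/2 = (27.0000 + 12167.0)/2 = 6097.00.
Integral + boundary = 76037.0.
k=1: B_{2}/(2)! × [f^{(1)}(23) − f^{(1)}(3)] = 1/12 × (1587.00 − 27.0000) = 130.000.
Partial sum through k=1: 76167.0.
k=2: B_{4}/(4)! × [f^{(3)}(23) − f^{(3)}(3)] = −1/720 × (6.00000 − 6.00000) = 0.00000.
Partial sum through k=2: 76167.0.
k=3: B_{6}/(6)! × [f^{(5)}(23) − f^{(5)}(3)] = 1/30240 × (0.00000 − 0.00000) = 0.00000.
Partial sum through k=3: 76167.0.
k=4: B_{8}/(8)! × [f^{(7)}(23) − f^{(7)}(3)] = −1/1209600 × (0.00000 − 0.00000) = 0.00000.

S_4 ≈ 76167.0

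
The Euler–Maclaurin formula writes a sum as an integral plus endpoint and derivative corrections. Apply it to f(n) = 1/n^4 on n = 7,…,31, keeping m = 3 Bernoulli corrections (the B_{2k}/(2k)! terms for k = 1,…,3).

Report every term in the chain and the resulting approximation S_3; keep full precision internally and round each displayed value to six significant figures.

The integral term ∫_7^31 1/x^4 dx = 0.000960628.
½[f(7) + f(31)] = ½[0.000416493 + 1.08281e-06] = 0.000208788.
So far: 0.00116942.
k=1: B_{2}/(2)! × [f^{(1)}(31) − f^{(1)}(7)] = 1/12 × (-1.39718e-07 − (-0.000237996)) = 1.98214e-05.
Partial sum through k=1: 0.00118924.
k=2: B_{4}/(4)! × [f^{(3)}(31) − f^{(3)}(7)] = −1/720 × (-4.36164e-09 − (-0.000145712)) = -2.02372e-07.
Partial sum through k=2: 0.00118904.
k=3: B_{6}/(6)! × [f^{(5)}(31) − f^{(5)}(7)] = 1/30240 × (-2.54164e-10 − (-0.000166528)) = 5.50687e-09.

S_3 ≈ 0.00118904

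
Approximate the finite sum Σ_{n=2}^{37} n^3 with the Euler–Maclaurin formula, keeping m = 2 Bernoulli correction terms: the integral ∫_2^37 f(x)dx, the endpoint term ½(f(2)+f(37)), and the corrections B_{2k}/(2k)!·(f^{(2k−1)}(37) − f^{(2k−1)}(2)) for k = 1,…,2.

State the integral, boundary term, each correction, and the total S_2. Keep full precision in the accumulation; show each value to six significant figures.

∫_2^37 x^3 dx evaluates to 468536.
½[f(2) + f(37)] = ½[8.00000 + 50653.0] = 25330.5.
So far: 493867.
Correction k=1: B_{2}/2! · (f^{(1)}(37) − f^{(1)}(2)) = 1/12 · (4107.00 − 12.0000) = 341.250.
Partial sum through k=1: 494208.
Correction k=2: B_{4}/4! · (f^{(3)}(37) − f^{(3)}(2)) = −1/720 · (6.00000 − 6.00000) = 0.00000.

S_2 ≈ 494208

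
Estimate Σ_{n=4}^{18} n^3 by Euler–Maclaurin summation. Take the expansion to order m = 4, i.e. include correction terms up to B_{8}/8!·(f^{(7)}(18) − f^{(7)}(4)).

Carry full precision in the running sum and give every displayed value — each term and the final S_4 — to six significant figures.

S_4 ≈ 29205.0

∫_4^18 x^3 dx evaluates to 26180.0.
Boundary: ½(f(4) + f(18)) = ½(64.0000 + 5832.00) = 2948.00.
So far: 29128.0.
k=1: B_{2}/(2)! × [f^{(1)}(18) − f^{(1)}(4)] = 1/12 × (972.000 − 48.0000) = 77.0000.
Running total after k=1: 29205.0.
k=2: B_{4}/(4)! × [f^{(3)}(18) − f^{(3)}(4)] = −1/720 × (6.00000 − 6.00000) = 0.00000.
Running total after k=2: 29205.0.
k=3: B_{6}/(6)! × [f^{(5)}(18) − f^{(5)}(4)] = 1/30240 × (0.00000 − 0.00000) = 0.00000.
Running total after k=3: 29205.0.
k=4: B_{8}/(8)! × [f^{(7)}(18) − f^{(7)}(4)] = −1/1209600 × (0.00000 − 0.00000) = 0.00000.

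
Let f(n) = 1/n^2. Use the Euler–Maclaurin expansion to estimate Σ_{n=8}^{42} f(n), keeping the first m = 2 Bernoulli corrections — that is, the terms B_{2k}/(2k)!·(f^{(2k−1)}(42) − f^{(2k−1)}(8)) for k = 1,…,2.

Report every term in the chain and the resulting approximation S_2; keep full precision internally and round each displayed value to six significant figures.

S_2 ≈ 0.109609

∫_8^42 1/x^2 dx evaluates to 0.101190.
½[f(8) + f(42)] = ½[0.0156250 + 0.000566893] = 0.00809595.
So far: 0.109286.
Order-1 term: 1/12 · (-2.69949e-05 − (-0.00390625)) = 0.000323271.
Partial sum through k=1: 0.109610.
Order-2 term: −1/720 · (-1.83639e-07 − (-0.000732422)) = -1.01700e-06.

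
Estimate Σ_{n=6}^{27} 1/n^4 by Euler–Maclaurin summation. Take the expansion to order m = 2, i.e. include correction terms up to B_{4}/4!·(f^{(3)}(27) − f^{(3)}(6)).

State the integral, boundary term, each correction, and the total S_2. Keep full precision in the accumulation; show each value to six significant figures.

S_2 ≈ 0.00195527

∫_6^27 1/x^4 dx evaluates to 0.00152627.
Boundary: ½(f(6) + f(27)) = ½(0.000771605 + 1.88168e-06) = 0.000386743.
Integral + boundary = 0.00191302.
Order-1 term: 1/12 · (-2.78767e-07 − (-0.000514403)) = 4.28437e-05.
After k=1: 0.00195586.
Order-2 term: −1/720 · (-1.14719e-08 − (-0.000428669)) = -5.95358e-07.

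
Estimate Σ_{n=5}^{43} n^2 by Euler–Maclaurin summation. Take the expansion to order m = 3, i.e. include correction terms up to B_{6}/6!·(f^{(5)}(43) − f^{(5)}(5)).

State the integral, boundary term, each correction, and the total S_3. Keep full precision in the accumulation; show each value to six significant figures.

S_3 ≈ 27404.0

∫_5^43 x^2 dx evaluates to 26460.7.
Boundary: ½(f(5) + f(43)) = ½(25.0000 + 1849.00) = 937.000.
Integral + boundary = 27397.7.
Order-1 term: 1/12 · (86.0000 − 10.0000) = 6.33333.
Running total after k=1: 27404.0.
Order-2 term: −1/720 · (0.00000 − 0.00000) = 0.00000.
Running total after k=2: 27404.0.
Order-3 term: 1/30240 · (0.00000 − 0.00000) = 0.00000.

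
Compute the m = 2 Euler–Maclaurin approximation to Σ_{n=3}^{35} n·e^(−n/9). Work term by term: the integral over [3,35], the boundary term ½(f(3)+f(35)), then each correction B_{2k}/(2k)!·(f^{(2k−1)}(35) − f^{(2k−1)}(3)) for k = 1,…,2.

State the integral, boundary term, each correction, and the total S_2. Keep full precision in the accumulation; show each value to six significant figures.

Integral: ∫_3^35 x·e^(−x/9) dx = 69.2800.
Boundary: ½(f(3) + f(35)) = ½(2.14959 + 0.716383) = 1.43299.
So far: 70.7130.
Order-1 term: 1/12 · (-0.0591300 − 0.477688) = -0.0447348.
Running total after k=1: 70.6683.
Order-2 term: −1/720 · (-0.000224615 − 0.0235895) = 3.30752e-05.

S_2 ≈ 70.6683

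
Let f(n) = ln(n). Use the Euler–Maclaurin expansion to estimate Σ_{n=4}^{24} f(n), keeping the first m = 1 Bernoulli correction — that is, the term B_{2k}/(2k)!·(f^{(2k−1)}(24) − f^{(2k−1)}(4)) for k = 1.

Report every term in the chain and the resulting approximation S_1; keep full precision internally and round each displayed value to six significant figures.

Integral: ∫_4^24 ln(x) dx = 50.7281.
Endpoint term: (f(4) + f(24))/2 = (1.38629 + 3.17805)/2 = 2.28217.
Running total after boundary: 53.0103.
Correction k=1: B_{2}/2! · (f^{(1)}(24) − f^{(1)}(4)) = 1/12 · (0.0416667 − 0.250000) = -0.0173611.

S_1 ≈ 52.9929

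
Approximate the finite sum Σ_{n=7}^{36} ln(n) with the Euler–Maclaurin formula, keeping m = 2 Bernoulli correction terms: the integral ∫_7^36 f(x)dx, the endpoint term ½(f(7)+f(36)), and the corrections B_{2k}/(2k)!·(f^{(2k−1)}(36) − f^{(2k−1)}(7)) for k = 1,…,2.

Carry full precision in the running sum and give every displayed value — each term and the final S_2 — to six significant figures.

S_2 ≈ 89.1404

The integral term ∫_7^36 ln(x) dx = 86.3853.
Boundary: ½(f(7) + f(36)) = ½(1.94591 + 3.58352) = 2.76471.
So far: 89.1500.
k=1: B_{2}/(2)! × [f^{(1)}(36) − f^{(1)}(7)] = 1/12 × (0.0277778 − 0.142857) = -0.00958995.
Partial sum through k=1: 89.1404.
k=2: B_{4}/(4)! × [f^{(3)}(36) − f^{(3)}(7)] = −1/720 × (4.28669e-05 − 0.00583090) = 8.03894e-06.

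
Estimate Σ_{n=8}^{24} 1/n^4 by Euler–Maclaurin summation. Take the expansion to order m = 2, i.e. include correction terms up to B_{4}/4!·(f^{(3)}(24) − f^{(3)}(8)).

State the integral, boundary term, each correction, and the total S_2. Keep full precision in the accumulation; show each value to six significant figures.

Integral: ∫_8^24 1/x^4 dx = 0.000626929.
Boundary: ½(f(8) + f(24)) = ½(0.000244141 + 3.01408e-06) = 0.000123577.
Integral + boundary = 0.000750506.
k=1: B_{2}/(2)! × [f^{(1)}(24) − f^{(1)}(8)] = 1/12 × (-5.02347e-07 − (-0.000122070)) = 1.01307e-05.
Running total after k=1: 0.000760637.
k=2: B_{4}/(4)! × [f^{(3)}(24) − f^{(3)}(8)] = −1/720 × (-2.61639e-08 − (-5.72205e-05)) = -7.94365e-08.

S_2 ≈ 0.000760558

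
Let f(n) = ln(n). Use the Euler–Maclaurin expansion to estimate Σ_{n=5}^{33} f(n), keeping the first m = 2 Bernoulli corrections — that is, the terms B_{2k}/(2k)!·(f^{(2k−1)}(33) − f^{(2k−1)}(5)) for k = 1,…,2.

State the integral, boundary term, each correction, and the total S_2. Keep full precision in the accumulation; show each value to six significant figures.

S_2 ≈ 81.8764

The integral term ∫_5^33 ln(x) dx = 79.3376.
½[f(5) + f(33)] = ½[1.60944 + 3.49651] = 2.55297.
Integral + boundary = 81.8905.
k=1: B_{2}/(2)! × [f^{(1)}(33) − f^{(1)}(5)] = 1/12 × (0.0303030 − 0.200000) = -0.0141414.
Running total after k=1: 81.8764.
k=2: B_{4}/(4)! × [f^{(3)}(33) − f^{(3)}(5)] = −1/720 × (5.56529e-05 − 0.0160000) = 2.21449e-05.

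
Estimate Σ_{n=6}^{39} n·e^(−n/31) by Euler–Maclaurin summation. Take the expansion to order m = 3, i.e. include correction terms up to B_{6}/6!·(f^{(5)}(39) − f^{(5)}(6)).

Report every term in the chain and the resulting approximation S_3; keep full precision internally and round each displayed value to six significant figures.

S_3 ≈ 336.393

Integral: ∫_6^39 x·e^(−x/31) dx = 328.441.
Endpoint term: (f(6) + f(39))/2 = (4.94418 + 11.0839)/2 = 8.01406.
Running total after boundary: 336.455.
k=1: B_{2}/(2)! × [f^{(1)}(39) − f^{(1)}(6)] = 1/12 × (-0.0733429 − 0.664540) = -0.0614903.
Partial sum through k=1: 336.393.
k=2: B_{4}/(4)! × [f^{(3)}(39) − f^{(3)}(6)] = −1/720 × (0.000515155 − 0.00240645) = 2.62680e-06.
Partial sum through k=2: 336.393.
k=3: B_{6}/(6)! × [f^{(5)}(39) − f^{(5)}(6)] = 1/30240 × (1.15154e-06 − 4.28865e-06) = -1.03740e-10.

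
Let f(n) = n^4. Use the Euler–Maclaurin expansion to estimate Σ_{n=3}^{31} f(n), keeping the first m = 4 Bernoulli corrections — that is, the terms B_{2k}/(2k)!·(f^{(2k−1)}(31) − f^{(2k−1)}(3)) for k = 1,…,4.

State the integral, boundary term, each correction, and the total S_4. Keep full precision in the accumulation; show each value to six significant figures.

S_4 ≈ 6.19750e+06

∫_3^31 x^4 dx evaluates to 5.72578e+06.
½[f(3) + f(31)] = ½[81.0000 + 923521] = 461801.
Integral + boundary = 6.18758e+06.
Order-1 term: 1/12 · (119164 − 108.000) = 9921.33.
Running total after k=1: 6.19750e+06.
Order-2 term: −1/720 · (744.000 − 72.0000) = -0.933333.
Running total after k=2: 6.19750e+06.
Order-3 term: 1/30240 · (0.00000 − 0.00000) = 0.00000.
Running total after k=3: 6.19750e+06.
Order-4 term: −1/1209600 · (0.00000 − 0.00000) = 0.00000.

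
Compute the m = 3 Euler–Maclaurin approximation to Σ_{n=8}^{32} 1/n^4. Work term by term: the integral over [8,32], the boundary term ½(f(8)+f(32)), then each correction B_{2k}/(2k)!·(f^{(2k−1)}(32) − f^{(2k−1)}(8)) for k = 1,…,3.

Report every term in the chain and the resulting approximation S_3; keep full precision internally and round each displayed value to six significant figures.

∫_8^32 1/x^4 dx evaluates to 0.000640869.
½[f(8) + f(32)] = ½[0.000244141 + 9.53674e-07] = 0.000122547.
So far: 0.000763416.
Order-1 term: 1/12 · (-1.19209e-07 − (-0.000122070)) = 1.01626e-05.
Running total after k=1: 0.000773579.
Order-2 term: −1/720 · (-3.49246e-09 − (-5.72205e-05)) = -7.94680e-08.
Running total after k=2: 0.000773499.
Order-3 term: 1/30240 · (-1.90994e-10 − (-5.00679e-05)) = 1.65568e-09.

S_3 ≈ 0.000773501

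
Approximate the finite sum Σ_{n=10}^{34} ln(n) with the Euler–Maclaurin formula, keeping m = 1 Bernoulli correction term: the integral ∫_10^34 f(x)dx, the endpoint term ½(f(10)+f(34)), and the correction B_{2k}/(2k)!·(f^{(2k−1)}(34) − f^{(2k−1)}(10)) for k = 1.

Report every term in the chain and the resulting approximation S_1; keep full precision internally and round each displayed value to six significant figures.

∫_10^34 ln(x) dx evaluates to 72.8704.
½[f(10) + f(34)] = ½[2.30259 + 3.52636] = 2.91447.
Integral + boundary = 75.7849.
Order-1 term: 1/12 · (0.0294118 − 0.100000) = -0.00588235.

S_1 ≈ 75.7790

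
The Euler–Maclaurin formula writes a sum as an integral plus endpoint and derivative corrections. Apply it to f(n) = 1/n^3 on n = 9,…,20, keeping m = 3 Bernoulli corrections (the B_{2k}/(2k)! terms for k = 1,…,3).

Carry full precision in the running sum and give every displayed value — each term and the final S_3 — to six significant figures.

∫_9^20 1/x^3 dx evaluates to 0.00492284.
Endpoint term: (f(9) + f(20))/2 = (0.00137174 + 0.000125000)/2 = 0.000748371.
Running total after boundary: 0.00567121.
Correction k=1: B_{2}/2! · (f^{(1)}(20) − f^{(1)}(9)) = 1/12 · (-1.87500e-05 − (-0.000457247)) = 3.65414e-05.
Running total after k=1: 0.00570775.
Correction k=2: B_{4}/4! · (f^{(3)}(20) − f^{(3)}(9)) = −1/720 · (-9.37500e-07 − (-0.000112901)) = -1.55504e-07.
Running total after k=2: 0.00570760.
Correction k=3: B_{6}/6! · (f^{(5)}(20) − f^{(5)}(9)) = 1/30240 · (-9.84375e-08 − (-5.85410e-05)) = 1.93263e-09.

S_3 ≈ 0.00570760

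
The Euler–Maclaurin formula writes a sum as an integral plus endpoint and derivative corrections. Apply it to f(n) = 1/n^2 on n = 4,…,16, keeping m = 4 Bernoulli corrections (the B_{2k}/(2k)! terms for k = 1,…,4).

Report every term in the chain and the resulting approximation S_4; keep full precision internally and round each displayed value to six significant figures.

∫_4^16 1/x^2 dx evaluates to 0.187500.
Endpoint term: (f(4) + f(16))/2 = (0.0625000 + 0.00390625)/2 = 0.0332031.
Running total after boundary: 0.220703.
k=1: B_{2}/(2)! × [f^{(1)}(16) − f^{(1)}(4)] = 1/12 × (-0.000488281 − (-0.0312500)) = 0.00256348.
After k=1: 0.223267.
k=2: B_{4}/(4)! × [f^{(3)}(16) − f^{(3)}(4)] = −1/720 × (-2.28882e-05 − (-0.0234375)) = -3.25203e-05.
After k=2: 0.223234.
k=3: B_{6}/(6)! × [f^{(5)}(16) − f^{(5)}(4)] = 1/30240 × (-2.68221e-06 − (-0.0439453)) = 1.45313e-06.
After k=3: 0.223236.
k=4: B_{8}/(8)! × [f^{(7)}(16) − f^{(7)}(4)] = −1/1209600 × (-5.86733e-07 − (-0.153809)) = -1.27156e-07.

S_4 ≈ 0.223235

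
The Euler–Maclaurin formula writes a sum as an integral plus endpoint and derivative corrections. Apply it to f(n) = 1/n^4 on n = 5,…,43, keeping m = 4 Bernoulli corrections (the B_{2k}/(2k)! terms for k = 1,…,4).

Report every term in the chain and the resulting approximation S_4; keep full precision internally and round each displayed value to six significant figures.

The integral term ∫_5^43 1/x^4 dx = 0.00266247.
Boundary: ½(f(5) + f(43)) = ½(0.00160000 + 2.92500e-07) = 0.000800146.
Integral + boundary = 0.00346262.
Order-1 term: 1/12 · (-2.72093e-08 − (-0.00128000)) = 0.000106664.
After k=1: 0.00356928.
Order-2 term: −1/720 · (-4.41471e-10 − (-0.00153600)) = -2.13333e-06.
After k=2: 0.00356715.
Order-3 term: 1/30240 · (-1.33707e-11 − (-0.00344064)) = 1.13778e-07.
After k=3: 0.00356727.
Order-4 term: −1/1209600 · (-6.50817e-13 − (-0.0123863)) = -1.02400e-08.

S_4 ≈ 0.00356726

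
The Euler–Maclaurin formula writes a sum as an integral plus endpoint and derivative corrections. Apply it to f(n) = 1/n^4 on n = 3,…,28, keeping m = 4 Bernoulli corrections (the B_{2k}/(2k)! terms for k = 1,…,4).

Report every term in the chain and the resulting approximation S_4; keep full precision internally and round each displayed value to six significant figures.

∫_3^28 1/x^4 dx evaluates to 0.0123305.
½[f(3) + f(28)] = ½[0.0123457 + 1.62693e-06] = 0.00617365.
Integral + boundary = 0.0185041.
Order-1 term: 1/12 · (-2.32418e-07 − (-0.0164609)) = 0.00137172.
After k=1: 0.0198759.
Order-2 term: −1/720 · (-8.89355e-09 − (-0.0548697)) = -7.62079e-05.
After k=2: 0.0197997.
Order-3 term: 1/30240 · (-6.35253e-10 − (-0.341411)) = 1.12901e-05.
After k=3: 0.0198110.
Order-4 term: −1/1209600 · (-7.29245e-11 − (-3.41411)) = -2.82251e-06.

S_4 ≈ 0.0198081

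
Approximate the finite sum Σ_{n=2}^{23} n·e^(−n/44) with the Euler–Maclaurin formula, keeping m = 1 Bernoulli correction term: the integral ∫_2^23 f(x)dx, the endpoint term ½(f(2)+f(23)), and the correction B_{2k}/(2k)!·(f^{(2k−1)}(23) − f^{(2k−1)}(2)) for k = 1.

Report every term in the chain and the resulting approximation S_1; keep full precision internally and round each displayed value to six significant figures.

∫_2^23 x·e^(−x/44) dx evaluates to 186.186.
Endpoint term: (f(2) + f(23))/2 = (1.91113 + 13.6367)/2 = 7.77393.
Integral + boundary = 193.960.
Order-1 term: 1/12 · (0.282976 − 0.912128) = -0.0524294.

S_1 ≈ 193.908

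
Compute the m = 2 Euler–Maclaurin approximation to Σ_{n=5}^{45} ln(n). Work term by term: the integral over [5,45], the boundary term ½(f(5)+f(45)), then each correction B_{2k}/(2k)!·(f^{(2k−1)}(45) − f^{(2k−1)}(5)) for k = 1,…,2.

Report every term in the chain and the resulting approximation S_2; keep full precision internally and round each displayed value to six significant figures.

S_2 ≈ 125.946

The integral term ∫_5^45 ln(x) dx = 123.253.
Boundary: ½(f(5) + f(45)) = ½(1.60944 + 3.80666) = 2.70805.
So far: 125.961.
Order-1 term: 1/12 · (0.0222222 − 0.200000) = -0.0148148.
Partial sum through k=1: 125.946.
Order-2 term: −1/720 · (2.19479e-05 − 0.0160000) = 2.21917e-05.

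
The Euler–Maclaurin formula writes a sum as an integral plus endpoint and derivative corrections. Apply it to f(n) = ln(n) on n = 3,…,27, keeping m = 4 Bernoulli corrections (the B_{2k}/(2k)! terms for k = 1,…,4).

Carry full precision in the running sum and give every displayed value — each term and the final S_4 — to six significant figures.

Integral: ∫_3^27 ln(x) dx = 61.6918.
Endpoint term: (f(3) + f(27))/2 = (1.09861 + 3.29584)/2 = 2.19722.
So far: 63.8890.
Correction k=1: B_{2}/2! · (f^{(1)}(27) − f^{(1)}(3)) = 1/12 · (0.0370370 − 0.333333) = -0.0246914.
Running total after k=1: 63.8643.
Correction k=2: B_{4}/4! · (f^{(3)}(27) − f^{(3)}(3)) = −1/720 · (0.000101611 − 0.0740741) = 0.000102740.
Running total after k=2: 63.8644.
Correction k=3: B_{6}/6! · (f^{(5)}(27) − f^{(5)}(3)) = 1/30240 · (1.67260e-06 − 0.0987654) = -3.26600e-06.
Running total after k=3: 63.8644.
Correction k=4: B_{8}/8! · (f^{(7)}(27) − f^{(7)}(3)) = −1/1209600 · (6.88313e-08 − 0.329218) = 2.72171e-07.

S_4 ≈ 63.8644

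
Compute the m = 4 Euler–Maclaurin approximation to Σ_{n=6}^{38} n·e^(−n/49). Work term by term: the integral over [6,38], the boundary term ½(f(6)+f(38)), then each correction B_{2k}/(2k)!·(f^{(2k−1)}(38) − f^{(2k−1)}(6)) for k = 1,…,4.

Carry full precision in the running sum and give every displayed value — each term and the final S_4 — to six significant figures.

S_4 ≈ 432.773

The integral term ∫_6^38 x·e^(−x/49) dx = 421.426.
Endpoint term: (f(6) + f(38))/2 = (5.30851 + 17.4978)/2 = 11.4032.
Integral + boundary = 432.829.
Correction k=1: B_{2}/2! · (f^{(1)}(38) − f^{(1)}(6)) = 1/12 · (0.103371 − 0.776414) = -0.0560870.
Partial sum through k=1: 432.773.
Correction k=2: B_{4}/4! · (f^{(3)}(38) − f^{(3)}(6)) = −1/720 · (0.000426617 − 0.00106036) = 8.80194e-07.
Partial sum through k=2: 432.773.
Correction k=3: B_{6}/6! · (f^{(5)}(38) − f^{(5)}(6)) = 1/30240 · (3.37435e-07 − 7.48581e-07) = -1.35961e-11.
Partial sum through k=3: 432.773.
Correction k=4: B_{8}/8! · (f^{(7)}(38) − f^{(7)}(6)) = −1/1209600 · (2.07075e-10 − 4.39621e-10) = 1.92250e-16.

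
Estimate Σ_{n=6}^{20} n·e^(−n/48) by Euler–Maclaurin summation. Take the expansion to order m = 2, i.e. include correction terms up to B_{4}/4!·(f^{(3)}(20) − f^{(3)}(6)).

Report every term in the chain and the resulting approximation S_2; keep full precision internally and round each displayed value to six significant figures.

Integral: ∫_6^20 x·e^(−x/48) dx = 135.671.
Boundary: ½(f(6) + f(20)) = ½(5.29498 + 13.1848) = 9.23990.
So far: 144.910.
Correction k=1: B_{2}/2! · (f^{(1)}(20) − f^{(1)}(6)) = 1/12 · (0.384557 − 0.772185) = -0.0323023.
After k=1: 144.878.
Correction k=2: B_{4}/4! · (f^{(3)}(20) − f^{(3)}(6)) = −1/720 · (0.000739166 − 0.00110121) = 5.02833e-07.

S_2 ≈ 144.878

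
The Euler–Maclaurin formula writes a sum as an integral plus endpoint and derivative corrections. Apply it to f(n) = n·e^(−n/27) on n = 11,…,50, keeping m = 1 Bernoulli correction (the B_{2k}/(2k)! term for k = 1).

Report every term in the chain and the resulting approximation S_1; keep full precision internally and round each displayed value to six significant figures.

The integral term ∫_11^50 x·e^(−x/27) dx = 356.381.
Endpoint term: (f(11) + f(50))/2 = (7.31910 + 7.84731)/2 = 7.58321.
Integral + boundary = 363.965.
Order-1 term: 1/12 · (-0.133695 − 0.394295) = -0.0439992.

S_1 ≈ 363.921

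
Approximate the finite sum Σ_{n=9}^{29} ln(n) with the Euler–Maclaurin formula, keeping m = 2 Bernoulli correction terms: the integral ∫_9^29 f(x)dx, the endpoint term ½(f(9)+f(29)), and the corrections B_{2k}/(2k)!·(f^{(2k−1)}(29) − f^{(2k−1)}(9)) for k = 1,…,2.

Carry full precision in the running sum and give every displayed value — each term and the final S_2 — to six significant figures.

S_2 ≈ 60.6524

∫_9^29 ln(x) dx evaluates to 57.8766.
½[f(9) + f(29)] = ½[2.19722 + 3.36730] = 2.78226.
Integral + boundary = 60.6588.
Correction k=1: B_{2}/2! · (f^{(1)}(29) − f^{(1)}(9)) = 1/12 · (0.0344828 − 0.111111) = -0.00638570.
Running total after k=1: 60.6524.
Correction k=2: B_{4}/4! · (f^{(3)}(29) − f^{(3)}(9)) = −1/720 · (8.20042e-05 − 0.00274348) = 3.69650e-06.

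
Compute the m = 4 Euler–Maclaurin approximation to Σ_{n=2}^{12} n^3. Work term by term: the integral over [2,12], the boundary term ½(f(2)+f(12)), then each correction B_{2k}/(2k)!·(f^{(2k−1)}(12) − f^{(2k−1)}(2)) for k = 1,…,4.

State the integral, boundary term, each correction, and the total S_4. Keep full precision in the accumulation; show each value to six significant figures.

S_4 ≈ 6083.00

Integral: ∫_2^12 x^3 dx = 5180.00.
Endpoint term: (f(2) + f(12))/2 = (8.00000 + 1728.00)/2 = 868.000.
Running total after boundary: 6048.00.
Correction k=1: B_{2}/2! · (f^{(1)}(12) − f^{(1)}(2)) = 1/12 · (432.000 − 12.0000) = 35.0000.
Running total after k=1: 6083.00.
Correction k=2: B_{4}/4! · (f^{(3)}(12) − f^{(3)}(2)) = −1/720 · (6.00000 − 6.00000) = 0.00000.
Running total after k=2: 6083.00.
Correction k=3: B_{6}/6! · (f^{(5)}(12) − f^{(5)}(2)) = 1/30240 · (0.00000 − 0.00000) = 0.00000.
Running total after k=3: 6083.00.
Correction k=4: B_{8}/8! · (f^{(7)}(12) − f^{(7)}(2)) = −1/1209600 · (0.00000 − 0.00000) = 0.00000.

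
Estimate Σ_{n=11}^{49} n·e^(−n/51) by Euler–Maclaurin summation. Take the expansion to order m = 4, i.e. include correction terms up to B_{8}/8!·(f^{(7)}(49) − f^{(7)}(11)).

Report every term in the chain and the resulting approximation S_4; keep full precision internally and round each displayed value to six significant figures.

Integral: ∫_11^49 x·e^(−x/51) dx = 597.312.
Boundary: ½(f(11) + f(49)) = ½(8.86587 + 18.7470) = 13.8065.
So far: 611.118.
k=1: B_{2}/(2)! × [f^{(1)}(49) − f^{(1)}(11)] = 1/12 × (0.0150036 − 0.632148) = -0.0514287.
Partial sum through k=1: 611.067.
k=2: B_{4}/(4)! × [f^{(3)}(49) − f^{(3)}(11)] = −1/720 × (0.000299957 − 0.000862793) = 7.81716e-07.
Partial sum through k=2: 611.067.
k=3: B_{6}/(6)! × [f^{(5)}(49) − f^{(5)}(11)] = 1/30240 × (2.28430e-07 − 5.69990e-07) = -1.12950e-11.
Partial sum through k=3: 611.067.
k=4: B_{8}/(8)! × [f^{(7)}(49) − f^{(7)}(11)] = −1/1209600 × (1.31310e-10 − 3.10752e-10) = 1.48348e-16.

S_4 ≈ 611.067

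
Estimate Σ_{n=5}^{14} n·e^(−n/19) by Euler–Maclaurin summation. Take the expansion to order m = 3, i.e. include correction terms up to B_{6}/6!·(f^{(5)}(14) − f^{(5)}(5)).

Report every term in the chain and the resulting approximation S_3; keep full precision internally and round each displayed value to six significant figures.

S_3 ≈ 55.6296

Integral: ∫_5^14 x·e^(−x/19) dx = 50.3944.
Endpoint term: (f(5) + f(14))/2 = (3.84310 + 6.70072)/2 = 5.27191.
Running total after boundary: 55.6663.
Correction k=1: B_{2}/2! · (f^{(1)}(14) − f^{(1)}(5)) = 1/12 · (0.125953 − 0.566352) = -0.0366999.
After k=1: 55.6296.
Correction k=2: B_{4}/4! · (f^{(3)}(14) − f^{(3)}(5)) = −1/720 · (0.00300055 − 0.00582713) = 3.92580e-06.
After k=2: 55.6296.
Correction k=3: B_{6}/6! · (f^{(5)}(14) − f^{(5)}(5)) = 1/30240 · (1.56571e-05 − 2.79374e-05) = -4.06097e-10.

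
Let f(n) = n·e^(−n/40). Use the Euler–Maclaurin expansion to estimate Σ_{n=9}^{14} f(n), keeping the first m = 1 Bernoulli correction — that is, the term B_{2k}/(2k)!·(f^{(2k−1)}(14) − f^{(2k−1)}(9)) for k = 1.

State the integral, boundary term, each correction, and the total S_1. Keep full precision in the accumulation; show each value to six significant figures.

∫_9^14 x·e^(−x/40) dx evaluates to 42.9655.
½[f(9) + f(14)] = ½[7.18665 + 9.86563] = 8.52614.
So far: 51.4917.
Order-1 term: 1/12 · (0.458047 − 0.618850) = -0.0134002.

S_1 ≈ 51.4783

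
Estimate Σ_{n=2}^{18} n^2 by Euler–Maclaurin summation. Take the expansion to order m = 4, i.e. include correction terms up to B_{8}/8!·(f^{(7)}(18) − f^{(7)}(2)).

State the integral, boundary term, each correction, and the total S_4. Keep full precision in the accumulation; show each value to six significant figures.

∫_2^18 x^2 dx evaluates to 1941.33.
Endpoint term: (f(2) + f(18))/2 = (4.00000 + 324.000)/2 = 164.000.
So far: 2105.33.
Correction k=1: B_{2}/2! · (f^{(1)}(18) − f^{(1)}(2)) = 1/12 · (36.0000 − 4.00000) = 2.66667.
Partial sum through k=1: 2108.00.
Correction k=2: B_{4}/4! · (f^{(3)}(18) − f^{(3)}(2)) = −1/720 · (0.00000 − 0.00000) = 0.00000.
Partial sum through k=2: 2108.00.
Correction k=3: B_{6}/6! · (f^{(5)}(18) − f^{(5)}(2)) = 1/30240 · (0.00000 − 0.00000) = 0.00000.
Partial sum through k=3: 2108.00.
Correction k=4: B_{8}/8! · (f^{(7)}(18) − f^{(7)}(2)) = −1/1209600 · (0.00000 − 0.00000) = 0.00000.

S_4 ≈ 2108.00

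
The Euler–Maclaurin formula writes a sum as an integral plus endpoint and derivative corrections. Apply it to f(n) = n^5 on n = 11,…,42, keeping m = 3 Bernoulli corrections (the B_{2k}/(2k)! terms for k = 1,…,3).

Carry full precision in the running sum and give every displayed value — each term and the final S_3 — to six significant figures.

∫_11^42 x^5 dx evaluates to 9.14543e+08.
Endpoint term: (f(11) + f(42))/2 = (161051 + 1.30691e+08)/2 = 6.54261e+07.
Running total after boundary: 9.79970e+08.
Order-1 term: 1/12 · (1.55585e+07 − 73205.0) = 1.29044e+06.
After k=1: 9.81260e+08.
Order-2 term: −1/720 · (105840 − 7260.00) = -136.917.
After k=2: 9.81260e+08.
Order-3 term: 1/30240 · (120.000 − 120.000) = 0.00000.

S_3 ≈ 9.81260e+08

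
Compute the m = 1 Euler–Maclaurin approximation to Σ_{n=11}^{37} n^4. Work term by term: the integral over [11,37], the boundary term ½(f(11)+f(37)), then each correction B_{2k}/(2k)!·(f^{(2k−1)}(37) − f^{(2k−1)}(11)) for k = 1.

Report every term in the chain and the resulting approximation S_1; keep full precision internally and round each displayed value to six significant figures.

S_1 ≈ 1.47974e+07

The integral term ∫_11^37 x^4 dx = 1.38366e+07.
½[f(11) + f(37)] = ½[14641.0 + 1.87416e+06] = 944401.
Running total after boundary: 1.47810e+07.
Order-1 term: 1/12 · (202612 − 5324.00) = 16440.7.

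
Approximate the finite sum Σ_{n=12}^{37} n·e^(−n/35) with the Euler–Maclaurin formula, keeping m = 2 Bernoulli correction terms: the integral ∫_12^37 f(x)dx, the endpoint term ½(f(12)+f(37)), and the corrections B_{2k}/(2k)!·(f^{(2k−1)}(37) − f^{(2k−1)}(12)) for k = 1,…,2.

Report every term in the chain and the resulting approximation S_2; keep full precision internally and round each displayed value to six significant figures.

∫_12^37 x·e^(−x/35) dx evaluates to 291.955.
Endpoint term: (f(12) + f(37))/2 = (8.51688 + 12.8555)/2 = 10.6862.
So far: 302.641.
Correction k=1: B_{2}/2! · (f^{(1)}(37) − f^{(1)}(12)) = 1/12 · (-0.0198541 − 0.466400) = -0.0405212.
After k=1: 302.601.
Correction k=2: B_{4}/4! · (f^{(3)}(37) − f^{(3)}(12)) = −1/720 · (0.000551053 − 0.00153949) = 1.37283e-06.

S_2 ≈ 302.601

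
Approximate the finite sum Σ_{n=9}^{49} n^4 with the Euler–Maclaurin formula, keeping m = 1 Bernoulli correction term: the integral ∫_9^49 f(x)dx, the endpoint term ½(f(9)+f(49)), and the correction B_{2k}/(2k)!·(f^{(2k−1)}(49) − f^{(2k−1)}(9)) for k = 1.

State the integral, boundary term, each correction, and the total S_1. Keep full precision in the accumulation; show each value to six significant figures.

S_1 ≈ 5.94079e+07

Integral: ∫_9^49 x^4 dx = 5.64832e+07.
Boundary: ½(f(9) + f(49)) = ½(6561.00 + 5.76480e+06) = 2.88568e+06.
So far: 5.93689e+07.
k=1: B_{2}/(2)! × [f^{(1)}(49) − f^{(1)}(9)] = 1/12 × (470596 − 2916.00) = 38973.3.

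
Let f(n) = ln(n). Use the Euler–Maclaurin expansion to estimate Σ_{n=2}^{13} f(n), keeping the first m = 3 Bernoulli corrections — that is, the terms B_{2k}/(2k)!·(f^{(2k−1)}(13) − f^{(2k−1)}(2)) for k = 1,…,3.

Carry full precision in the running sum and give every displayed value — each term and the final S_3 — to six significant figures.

The integral term ∫_2^13 ln(x) dx = 20.9580.
½[f(2) + f(13)] = ½[0.693147 + 2.56495] = 1.62905.
Integral + boundary = 22.5871.
Correction k=1: B_{2}/2! · (f^{(1)}(13) − f^{(1)}(2)) = 1/12 · (0.0769231 − 0.500000) = -0.0352564.
After k=1: 22.5518.
Correction k=2: B_{4}/4! · (f^{(3)}(13) − f^{(3)}(2)) = −1/720 · (0.000910332 − 0.250000) = 0.000345958.
After k=2: 22.5522.
Correction k=3: B_{6}/6! · (f^{(5)}(13) − f^{(5)}(2)) = 1/30240 · (6.46390e-05 − 0.750000) = -2.47994e-05.

S_3 ≈ 22.5522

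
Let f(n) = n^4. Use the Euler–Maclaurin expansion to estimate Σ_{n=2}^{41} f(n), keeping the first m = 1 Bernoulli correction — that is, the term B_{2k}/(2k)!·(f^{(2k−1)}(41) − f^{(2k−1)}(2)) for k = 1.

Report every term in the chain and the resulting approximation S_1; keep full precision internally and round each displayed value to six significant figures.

S_1 ≈ 2.46071e+07

Integral: ∫_2^41 x^4 dx = 2.31712e+07.
½[f(2) + f(41)] = ½[16.0000 + 2.82576e+06] = 1.41289e+06.
Running total after boundary: 2.45841e+07.
Correction k=1: B_{2}/2! · (f^{(1)}(41) − f^{(1)}(2)) = 1/12 · (275684 − 32.0000) = 22971.0.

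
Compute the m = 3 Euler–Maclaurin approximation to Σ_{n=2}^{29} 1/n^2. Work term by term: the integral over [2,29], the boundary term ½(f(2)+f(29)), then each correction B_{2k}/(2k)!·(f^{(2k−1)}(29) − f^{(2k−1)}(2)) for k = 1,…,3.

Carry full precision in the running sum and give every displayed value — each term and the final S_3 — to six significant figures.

∫_2^29 1/x^2 dx evaluates to 0.465517.
Boundary: ½(f(2) + f(29)) = ½(0.250000 + 0.00118906) = 0.125595.
So far: 0.591112.
Order-1 term: 1/12 · (-8.20042e-05 − (-0.250000)) = 0.0208265.
After k=1: 0.611938.
Order-2 term: −1/720 · (-1.17010e-06 − (-0.750000)) = -0.00104167.
After k=2: 0.610897.
Order-3 term: 1/30240 · (-4.17394e-08 − (-5.62500)) = 0.000186012.

S_3 ≈ 0.611083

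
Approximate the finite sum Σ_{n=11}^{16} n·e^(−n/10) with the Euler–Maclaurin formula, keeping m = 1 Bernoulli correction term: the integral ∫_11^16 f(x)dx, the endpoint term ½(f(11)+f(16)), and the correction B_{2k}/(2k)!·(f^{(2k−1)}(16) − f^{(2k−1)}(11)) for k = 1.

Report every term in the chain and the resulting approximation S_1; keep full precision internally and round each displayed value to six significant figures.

∫_11^16 x·e^(−x/10) dx evaluates to 17.4098.
½[f(11) + f(16)] = ½[3.66158 + 3.23034] = 3.44596.
So far: 20.8558.
k=1: B_{2}/(2)! × [f^{(1)}(16) − f^{(1)}(11)] = 1/12 × (-0.121138 − (-0.0332871)) = -0.00732090.

S_1 ≈ 20.8485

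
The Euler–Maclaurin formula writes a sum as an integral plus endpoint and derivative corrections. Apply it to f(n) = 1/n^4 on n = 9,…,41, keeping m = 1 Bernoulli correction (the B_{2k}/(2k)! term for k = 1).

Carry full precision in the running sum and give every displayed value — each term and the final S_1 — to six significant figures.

∫_9^41 1/x^4 dx evaluates to 0.000452411.
Endpoint term: (f(9) + f(41))/2 = (0.000152416 + 3.53887e-07)/2 = 7.63848e-05.
Integral + boundary = 0.000528796.
Correction k=1: B_{2}/2! · (f^{(1)}(41) − f^{(1)}(9)) = 1/12 · (-3.45256e-08 − (-6.77404e-05)) = 5.64215e-06.

S_1 ≈ 0.000534438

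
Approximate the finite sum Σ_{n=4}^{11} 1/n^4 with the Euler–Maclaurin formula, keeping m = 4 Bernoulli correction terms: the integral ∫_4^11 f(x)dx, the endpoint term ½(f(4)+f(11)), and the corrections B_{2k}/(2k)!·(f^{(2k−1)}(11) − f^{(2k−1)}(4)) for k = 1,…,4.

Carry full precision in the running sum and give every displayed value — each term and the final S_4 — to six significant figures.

Integral: ∫_4^11 1/x^4 dx = 0.00495790.
Endpoint term: (f(4) + f(11))/2 = (0.00390625 + 6.83013e-05)/2 = 0.00198728.
So far: 0.00694517.
Correction k=1: B_{2}/2! · (f^{(1)}(11) − f^{(1)}(4)) = 1/12 · (-2.48369e-05 − (-0.00390625)) = 0.000323451.
Running total after k=1: 0.00726862.
Correction k=2: B_{4}/4! · (f^{(3)}(11) − f^{(3)}(4)) = −1/720 · (-6.15790e-06 − (-0.00732422)) = -1.01640e-05.
Running total after k=2: 0.00725846.
Correction k=3: B_{6}/6! · (f^{(5)}(11) − f^{(5)}(4)) = 1/30240 · (-2.84994e-06 − (-0.0256348)) = 8.47616e-07.
Running total after k=3: 0.00725931.
Correction k=4: B_{8}/8! · (f^{(7)}(11) − f^{(7)}(4)) = −1/1209600 · (-2.11979e-06 − (-0.144196)) = -1.19208e-07.

S_4 ≈ 0.00725919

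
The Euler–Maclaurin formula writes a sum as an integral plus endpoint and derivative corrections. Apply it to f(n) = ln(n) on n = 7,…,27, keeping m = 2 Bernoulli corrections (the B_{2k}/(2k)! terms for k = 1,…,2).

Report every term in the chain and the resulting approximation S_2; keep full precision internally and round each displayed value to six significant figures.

S_2 ≈ 57.9783

Integral: ∫_7^27 ln(x) dx = 55.3662.
½[f(7) + f(27)] = ½[1.94591 + 3.29584] = 2.62087.
Integral + boundary = 57.9871.
Order-1 term: 1/12 · (0.0370370 − 0.142857) = -0.00881834.
Running total after k=1: 57.9783.
Order-2 term: −1/720 · (0.000101611 − 0.00583090) = 7.95735e-06.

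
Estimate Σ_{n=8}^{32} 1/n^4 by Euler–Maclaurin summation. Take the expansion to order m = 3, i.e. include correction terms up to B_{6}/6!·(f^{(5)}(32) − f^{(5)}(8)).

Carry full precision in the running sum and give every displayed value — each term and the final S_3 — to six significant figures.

S_3 ≈ 0.000773501

The integral term ∫_8^32 1/x^4 dx = 0.000640869.
Endpoint term: (f(8) + f(32))/2 = (0.000244141 + 9.53674e-07)/2 = 0.000122547.
Integral + boundary = 0.000763416.
Correction k=1: B_{2}/2! · (f^{(1)}(32) − f^{(1)}(8)) = 1/12 · (-1.19209e-07 − (-0.000122070)) = 1.01626e-05.
After k=1: 0.000773579.
Correction k=2: B_{4}/4! · (f^{(3)}(32) − f^{(3)}(8)) = −1/720 · (-3.49246e-09 − (-5.72205e-05)) = -7.94680e-08.
After k=2: 0.000773499.
Correction k=3: B_{6}/6! · (f^{(5)}(32) − f^{(5)}(8)) = 1/30240 · (-1.90994e-10 − (-5.00679e-05)) = 1.65568e-09.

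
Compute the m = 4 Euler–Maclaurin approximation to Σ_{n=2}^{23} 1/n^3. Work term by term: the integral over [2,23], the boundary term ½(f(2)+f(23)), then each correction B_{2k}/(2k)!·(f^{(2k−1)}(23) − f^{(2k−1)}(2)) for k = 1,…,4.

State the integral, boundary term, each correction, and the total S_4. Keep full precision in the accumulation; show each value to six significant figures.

∫_2^23 1/x^3 dx evaluates to 0.124055.
½[f(2) + f(23)] = ½[0.125000 + 8.21895e-05] = 0.0625411.
Integral + boundary = 0.186596.
Order-1 term: 1/12 · (-1.07204e-05 − (-0.187500)) = 0.0156241.
After k=1: 0.202220.
Order-2 term: −1/720 · (-4.05307e-07 − (-0.937500)) = -0.00130208.
After k=2: 0.200918.
Order-3 term: 1/30240 · (-3.21794e-08 − (-9.84375)) = 0.000325521.
After k=3: 0.201243.
Order-4 term: −1/1209600 · (-4.37980e-09 − (-177.188)) = -0.000146484.

S_4 ≈ 0.201097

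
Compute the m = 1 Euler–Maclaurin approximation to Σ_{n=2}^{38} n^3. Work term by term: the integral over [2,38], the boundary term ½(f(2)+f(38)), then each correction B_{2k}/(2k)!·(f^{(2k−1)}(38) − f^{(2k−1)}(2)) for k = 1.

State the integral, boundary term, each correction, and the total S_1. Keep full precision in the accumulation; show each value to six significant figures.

The integral term ∫_2^38 x^3 dx = 521280.
Endpoint term: (f(2) + f(38))/2 = (8.00000 + 54872.0)/2 = 27440.0.
Running total after boundary: 548720.
Order-1 term: 1/12 · (4332.00 − 12.0000) = 360.000.

S_1 ≈ 549080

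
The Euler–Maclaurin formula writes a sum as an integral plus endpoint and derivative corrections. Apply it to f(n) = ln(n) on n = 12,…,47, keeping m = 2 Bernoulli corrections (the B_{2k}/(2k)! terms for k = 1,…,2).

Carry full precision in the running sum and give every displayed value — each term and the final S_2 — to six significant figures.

S_2 ≈ 119.300

∫_12^47 ln(x) dx evaluates to 116.138.
½[f(12) + f(47)] = ½[2.48491 + 3.85015] = 3.16753.
Running total after boundary: 119.306.
k=1: B_{2}/(2)! × [f^{(1)}(47) − f^{(1)}(12)] = 1/12 × (0.0212766 − 0.0833333) = -0.00517139.
After k=1: 119.300.
k=2: B_{4}/(4)! × [f^{(3)}(47) − f^{(3)}(12)] = −1/720 × (1.92636e-05 − 0.00115741) = 1.58076e-06.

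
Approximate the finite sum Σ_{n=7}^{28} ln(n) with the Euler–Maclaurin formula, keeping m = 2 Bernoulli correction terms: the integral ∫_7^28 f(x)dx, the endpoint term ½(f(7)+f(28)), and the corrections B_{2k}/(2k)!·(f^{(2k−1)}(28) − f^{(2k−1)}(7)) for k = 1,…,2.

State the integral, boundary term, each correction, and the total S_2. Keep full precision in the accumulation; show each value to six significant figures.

S_2 ≈ 61.3105

∫_7^28 ln(x) dx evaluates to 58.6804.
½[f(7) + f(28)] = ½[1.94591 + 3.33220] = 2.63906.
So far: 61.3194.
k=1: B_{2}/(2)! × [f^{(1)}(28) − f^{(1)}(7)] = 1/12 × (0.0357143 − 0.142857) = -0.00892857.
Partial sum through k=1: 61.3105.
k=2: B_{4}/(4)! × [f^{(3)}(28) − f^{(3)}(7)] = −1/720 × (9.11079e-05 − 0.00583090) = 7.97194e-06.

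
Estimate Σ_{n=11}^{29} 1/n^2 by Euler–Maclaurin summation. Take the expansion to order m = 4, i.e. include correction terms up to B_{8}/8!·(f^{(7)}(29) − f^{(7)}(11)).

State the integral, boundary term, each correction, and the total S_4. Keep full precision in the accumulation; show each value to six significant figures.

Integral: ∫_11^29 1/x^2 dx = 0.0564263.
Boundary: ½(f(11) + f(29)) = ½(0.00826446 + 0.00118906) = 0.00472676.
So far: 0.0611531.
Order-1 term: 1/12 · (-8.20042e-05 − (-0.00150263)) = 0.000118385.
Partial sum through k=1: 0.0612715.
Order-2 term: −1/720 · (-1.17010e-06 − (-0.000149021)) = -2.05349e-07.
Partial sum through k=2: 0.0612713.
Order-3 term: 1/30240 · (-4.17394e-08 − (-3.69474e-05)) = 1.22042e-09.
Partial sum through k=3: 0.0612713.
Order-4 term: −1/1209600 · (-2.77932e-09 − (-1.70996e-05)) = -1.41343e-11.

S_4 ≈ 0.0612713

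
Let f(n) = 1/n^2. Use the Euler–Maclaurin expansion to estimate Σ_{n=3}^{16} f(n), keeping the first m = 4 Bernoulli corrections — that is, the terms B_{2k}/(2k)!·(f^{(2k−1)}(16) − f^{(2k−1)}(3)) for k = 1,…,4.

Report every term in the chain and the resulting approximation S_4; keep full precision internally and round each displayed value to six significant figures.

∫_3^16 1/x^2 dx evaluates to 0.270833.
Boundary: ½(f(3) + f(16)) = ½(0.111111 + 0.00390625) = 0.0575087.
Running total after boundary: 0.328342.
k=1: B_{2}/(2)! × [f^{(1)}(16) − f^{(1)}(3)] = 1/12 × (-0.000488281 − (-0.0740741)) = 0.00613215.
After k=1: 0.334474.
k=2: B_{4}/(4)! × [f^{(3)}(16) − f^{(3)}(3)] = −1/720 × (-2.28882e-05 − (-0.0987654)) = -0.000137142.
After k=2: 0.334337.
k=3: B_{6}/(6)! × [f^{(5)}(16) − f^{(5)}(3)] = 1/30240 × (-2.68221e-06 − (-0.329218)) = 1.08868e-05.
After k=3: 0.334348.
k=4: B_{8}/(8)! × [f^{(7)}(16) − f^{(7)}(3)] = −1/1209600 × (-5.86733e-07 − (-2.04847)) = -1.69351e-06.

S_4 ≈ 0.334346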